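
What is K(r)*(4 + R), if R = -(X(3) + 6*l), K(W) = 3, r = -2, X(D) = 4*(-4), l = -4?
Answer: 132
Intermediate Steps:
X(D) = -16
R = 40 (R = -(-16 + 6*(-4)) = -(-16 - 24) = -1*(-40) = 40)
K(r)*(4 + R) = 3*(4 + 40) = 3*44 = 132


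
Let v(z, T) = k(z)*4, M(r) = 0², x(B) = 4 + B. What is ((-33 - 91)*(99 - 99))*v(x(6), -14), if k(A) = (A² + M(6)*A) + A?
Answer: 0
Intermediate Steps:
M(r) = 0
k(A) = A + A² (k(A) = (A² + 0*A) + A = (A² + 0) + A = A² + A = A + A²)
v(z, T) = 4*z*(1 + z) (v(z, T) = (z*(1 + z))*4 = 4*z*(1 + z))
((-33 - 91)*(99 - 99))*v(x(6), -14) = ((-33 - 91)*(99 - 99))*(4*(4 + 6)*(1 + (4 + 6))) = (-124*0)*(4*10*(1 + 10)) = 0*(4*10*11) = 0*440 = 0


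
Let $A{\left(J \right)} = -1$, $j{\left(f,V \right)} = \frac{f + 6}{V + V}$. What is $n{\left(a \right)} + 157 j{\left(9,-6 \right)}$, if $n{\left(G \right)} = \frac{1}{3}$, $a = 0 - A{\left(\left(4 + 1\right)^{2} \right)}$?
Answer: $- \frac{2351}{12} \approx -195.92$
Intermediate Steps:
$j{\left(f,V \right)} = \frac{6 + f}{2 V}$
$a = 1$ ($a = 0 - -1 = 0 + 1 = 1$)
$n{\left(G \right)} = \frac{1}{3}$
$n{\left(a \right)} + 157 j{\left(9,-6 \right)} = \frac{1}{3} + 157 \frac{6 + 9}{2 \left(-6\right)} = \frac{1}{3} + 157 \cdot \frac{1}{2} \left(- \frac{1}{6}\right) 15 = \frac{1}{3} + 157 \left(- \frac{5}{4}\right) = \frac{1}{3} - \frac{785}{4} = - \frac{2351}{12}$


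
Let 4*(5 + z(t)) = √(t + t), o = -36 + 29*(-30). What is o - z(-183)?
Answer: -901 - I*√366/4 ≈ -901.0 - 4.7828*I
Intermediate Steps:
o = -906 (o = -36 - 870 = -906)
z(t) = -5 + √2*√t/4 (z(t) = -5 + √(t + t)/4 = -5 + √(2*t)/4 = -5 + (√2*√t)/4 = -5 + √2*√t/4)
o - z(-183) = -906 - (-5 + √2*√(-183)/4) = -906 - (-5 + √2*(I*√183)/4) = -906 - (-5 + I*√366/4) = -906 + (5 - I*√366/4) = -901 - I*√366/4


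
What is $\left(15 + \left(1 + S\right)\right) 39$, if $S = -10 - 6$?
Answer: $0$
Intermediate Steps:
$S = -16$ ($S = -10 - 6 = -16$)
$\left(15 + \left(1 + S\right)\right) 39 = \left(15 + \left(1 - 16\right)\right) 39 = \left(15 - 15\right) 39 = 0 \cdot 39 = 0$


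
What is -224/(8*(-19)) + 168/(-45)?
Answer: -644/285 ≈ -2.2596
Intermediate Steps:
-224/(8*(-19)) + 168/(-45) = -224/(-152) + 168*(-1/45) = -224*(-1/152) - 56/15 = 28/19 - 56/15 = -644/285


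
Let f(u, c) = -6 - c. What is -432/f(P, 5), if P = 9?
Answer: 432/11 ≈ 39.273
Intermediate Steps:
-432/f(P, 5) = -432/(-6 - 1*5) = -432/(-6 - 5) = -432/(-11) = -432*(-1/11) = 432/11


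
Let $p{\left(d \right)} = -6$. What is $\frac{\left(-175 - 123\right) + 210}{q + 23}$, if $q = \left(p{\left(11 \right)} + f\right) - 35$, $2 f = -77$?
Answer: $\frac{176}{113} \approx 1.5575$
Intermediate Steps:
$f = - \frac{77}{2}$ ($f = \frac{1}{2} \left(-77\right) = - \frac{77}{2} \approx -38.5$)
$q = - \frac{159}{2}$ ($q = \left(-6 - \frac{77}{2}\right) - 35 = - \frac{89}{2} - 35 = - \frac{159}{2} \approx -79.5$)
$\frac{\left(-175 - 123\right) + 210}{q + 23} = \frac{\left(-175 - 123\right) + 210}{- \frac{159}{2} + 23} = \frac{\left(-175 - 123\right) + 210}{- \frac{113}{2}} = \left(-298 + 210\right) \left(- \frac{2}{113}\right) = \left(-88\right) \left(- \frac{2}{113}\right) = \frac{176}{113}$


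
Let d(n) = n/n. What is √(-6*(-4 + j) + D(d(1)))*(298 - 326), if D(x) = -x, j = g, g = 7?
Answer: -28*I*√19 ≈ -122.05*I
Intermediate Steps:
d(n) = 1
j = 7
√(-6*(-4 + j) + D(d(1)))*(298 - 326) = √(-6*(-4 + 7) - 1*1)*(298 - 326) = √(-6*3 - 1)*(-28) = √(-18 - 1)*(-28) = √(-19)*(-28) = (I*√19)*(-28) = -28*I*√19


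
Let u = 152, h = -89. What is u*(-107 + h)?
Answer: -29792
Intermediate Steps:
u*(-107 + h) = 152*(-107 - 89) = 152*(-196) = -29792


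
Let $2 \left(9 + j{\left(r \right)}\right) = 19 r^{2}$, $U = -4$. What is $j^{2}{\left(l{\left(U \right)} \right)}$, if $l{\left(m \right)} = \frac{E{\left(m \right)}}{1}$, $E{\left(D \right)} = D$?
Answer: $20449$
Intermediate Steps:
$l{\left(m \right)} = m$ ($l{\left(m \right)} = \frac{m}{1} = m 1 = m$)
$j{\left(r \right)} = -9 + \frac{19 r^{2}}{2}$
$j^{2}{\left(l{\left(U \right)} \right)} = \left(-9 + \frac{19 \left(-4\right)^{2}}{2}\right)^{2} = \left(-9 + \frac{19}{2} \cdot 16\right)^{2} = \left(-9 + 152\right)^{2} = 143^{2} = 20449$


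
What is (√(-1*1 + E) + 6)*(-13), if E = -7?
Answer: -78 - 26*I*√2 ≈ -78.0 - 36.77*I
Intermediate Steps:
(√(-1*1 + E) + 6)*(-13) = (√(-1*1 - 7) + 6)*(-13) = (√(-1 - 7) + 6)*(-13) = (√(-8) + 6)*(-13) = (2*I*√2 + 6)*(-13) = (6 + 2*I*√2)*(-13) = -78 - 26*I*√2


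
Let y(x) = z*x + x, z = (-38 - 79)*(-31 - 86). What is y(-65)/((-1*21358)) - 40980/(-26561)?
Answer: 12255278345/283644919 ≈ 43.206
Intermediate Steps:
z = 13689 (z = -117*(-117) = 13689)
y(x) = 13690*x (y(x) = 13689*x + x = 13690*x)
y(-65)/((-1*21358)) - 40980/(-26561) = (13690*(-65))/((-1*21358)) - 40980/(-26561) = -889850/(-21358) - 40980*(-1/26561) = -889850*(-1/21358) + 40980/26561 = 444925/10679 + 40980/26561 = 12255278345/283644919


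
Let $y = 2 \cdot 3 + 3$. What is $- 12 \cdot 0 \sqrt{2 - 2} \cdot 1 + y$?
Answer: $9$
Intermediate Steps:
$y = 9$ ($y = 6 + 3 = 9$)
$- 12 \cdot 0 \sqrt{2 - 2} \cdot 1 + y = - 12 \cdot 0 \sqrt{2 - 2} \cdot 1 + 9 = - 12 \cdot 0 \sqrt{0} \cdot 1 + 9 = - 12 \cdot 0 \cdot 0 \cdot 1 + 9 = - 12 \cdot 0 \cdot 1 + 9 = \left(-12\right) 0 + 9 = 0 + 9 = 9$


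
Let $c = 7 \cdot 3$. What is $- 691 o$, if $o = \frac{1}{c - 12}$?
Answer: $- \frac{691}{9} \approx -76.778$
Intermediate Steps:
$c = 21$
$o = \frac{1}{9}$ ($o = \frac{1}{21 - 12} = \frac{1}{9} \approx 0.11111$)
$- 691 o = \left(-691\right) \frac{1}{9} = - \frac{691}{9}$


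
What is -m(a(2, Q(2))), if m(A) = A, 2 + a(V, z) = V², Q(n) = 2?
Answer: -2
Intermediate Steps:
a(V, z) = -2 + V²
-m(a(2, Q(2))) = -(-2 + 2²) = -(-2 + 4) = -1*2 = -2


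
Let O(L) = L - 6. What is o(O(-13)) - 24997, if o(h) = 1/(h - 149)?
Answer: -4199497/168 ≈ -24997.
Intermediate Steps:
O(L) = -6 + L
o(h) = 1/(-149 + h)
o(O(-13)) - 24997 = 1/(-149 + (-6 - 13)) - 24997 = 1/(-149 - 19) - 24997 = 1/(-168) - 24997 = -1/168 - 24997 = -4199497/168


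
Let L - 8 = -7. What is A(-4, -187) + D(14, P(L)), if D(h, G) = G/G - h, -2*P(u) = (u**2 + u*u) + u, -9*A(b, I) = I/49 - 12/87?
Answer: -53546/4263 ≈ -12.561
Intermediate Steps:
L = 1 (L = 8 - 7 = 1)
A(b, I) = 4/261 - I/441 (A(b, I) = -(I/49 - 12/87)/9 = -(I*(1/49) - 12*1/87)/9 = -(I/49 - 4/29)/9 = -(-4/29 + I/49)/9 = 4/261 - I/441)
P(u) = -u**2 - u/2 (P(u) = -((u**2 + u*u) + u)/2 = -((u**2 + u**2) + u)/2 = -(2*u**2 + u)/2 = -(u + 2*u**2)/2 = -u**2 - u/2)
D(h, G) = 1 - h
A(-4, -187) + D(14, P(L)) = (4/261 - 1/441*(-187)) + (1 - 1*14) = (4/261 + 187/441) + (1 - 14) = 1873/4263 - 13 = -53546/4263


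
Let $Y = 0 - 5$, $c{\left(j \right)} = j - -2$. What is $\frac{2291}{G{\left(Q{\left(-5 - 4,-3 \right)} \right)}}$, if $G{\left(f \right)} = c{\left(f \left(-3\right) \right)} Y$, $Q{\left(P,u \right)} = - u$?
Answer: $\frac{2291}{35} \approx 65.457$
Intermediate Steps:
$c{\left(j \right)} = 2 + j$ ($c{\left(j \right)} = j + 2 = 2 + j$)
$Y = -5$
$G{\left(f \right)} = -10 + 15 f$ ($G{\left(f \right)} = \left(2 + f \left(-3\right)\right) \left(-5\right) = \left(2 - 3 f\right) \left(-5\right) = -10 + 15 f$)
$\frac{2291}{G{\left(Q{\left(-5 - 4,-3 \right)} \right)}} = \frac{2291}{-10 + 15 \left(\left(-1\right) \left(-3\right)\right)} = \frac{2291}{-10 + 15 \cdot 3} = \frac{2291}{-10 + 45} = \frac{2291}{35}$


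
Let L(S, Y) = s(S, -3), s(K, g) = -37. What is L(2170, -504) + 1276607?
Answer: 1276570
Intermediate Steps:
L(S, Y) = -37
L(2170, -504) + 1276607 = -37 + 1276607 = 1276570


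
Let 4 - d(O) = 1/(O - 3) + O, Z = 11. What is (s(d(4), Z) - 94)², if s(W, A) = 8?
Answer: 7396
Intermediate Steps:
d(O) = 4 - O - 1/(-3 + O) (d(O) = 4 - (1/(O - 3) + O) = 4 - (1/(-3 + O) + O) = 4 - (O + 1/(-3 + O)) = 4 + (-O - 1/(-3 + O)) = 4 - O - 1/(-3 + O))
(s(d(4), Z) - 94)² = (8 - 94)² = (-86)² = 7396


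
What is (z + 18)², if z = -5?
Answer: 169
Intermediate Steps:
(z + 18)² = (-5 + 18)² = 13² = 169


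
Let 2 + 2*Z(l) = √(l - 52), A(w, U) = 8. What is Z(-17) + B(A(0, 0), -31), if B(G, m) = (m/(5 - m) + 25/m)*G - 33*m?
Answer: 281416/279 + I*√69/2 ≈ 1008.7 + 4.1533*I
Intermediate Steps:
B(G, m) = -33*m + G*(25/m + m/(5 - m)) (B(G, m) = (25/m + m/(5 - m))*G - 33*m = G*(25/m + m/(5 - m)) - 33*m = -33*m + G*(25/m + m/(5 - m)))
Z(l) = -1 + √(-52 + l)/2 (Z(l) = -1 + √(l - 52)/2 = -1 + √(-52 + l)/2)
Z(-17) + B(A(0, 0), -31) = (-1 + √(-52 - 17)/2) + (-125*8 - 33*(-31)³ + 165*(-31)² - 1*8*(-31)² + 25*8*(-31))/((-31)*(-5 - 31)) = (-1 + √(-69)/2) - 1/31*(-1000 - 33*(-29791) + 165*961 - 1*8*961 - 6200)/(-36) = (-1 + (I*√69)/2) - 1/31*(-1/36)*(-1000 + 983103 + 158565 - 7688 - 6200) = (-1 + I*√69/2) - 1/31*(-1/36)*1126780 = (-1 + I*√69/2) + 281695/279 = 281416/279 + I*√69/2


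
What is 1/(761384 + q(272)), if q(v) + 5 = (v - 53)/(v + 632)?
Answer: 904/688286835 ≈ 1.3134e-6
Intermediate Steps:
q(v) = -5 + (-53 + v)/(632 + v) (q(v) = -5 + (v - 53)/(v + 632) = -5 + (-53 + v)/(632 + v))
1/(761384 + q(272)) = 1/(761384 + (-3213 - 4*272)/(632 + 272)) = 1/(761384 + (-3213 - 1088)/904) = 1/(761384 + (1/904)*(-4301)) = 1/(761384 - 4301/904) = 1/(688286835/904) = 904/688286835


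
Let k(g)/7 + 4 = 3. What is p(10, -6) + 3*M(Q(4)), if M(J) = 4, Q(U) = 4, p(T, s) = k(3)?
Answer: 5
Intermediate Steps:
k(g) = -7 (k(g) = -28 + 7*3 = -28 + 21 = -7)
p(T, s) = -7
p(10, -6) + 3*M(Q(4)) = -7 + 3*4 = -7 + 12 = 5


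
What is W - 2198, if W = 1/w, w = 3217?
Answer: -7070965/3217 ≈ -2198.0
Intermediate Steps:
W = 1/3217 ≈ 0.00031085
W - 2198 = 1/3217 - 2198 = -7070965/3217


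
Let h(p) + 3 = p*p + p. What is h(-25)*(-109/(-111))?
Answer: 21691/37 ≈ 586.24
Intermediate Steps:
h(p) = -3 + p + p² (h(p) = -3 + (p*p + p) = -3 + (p² + p) = -3 + (p + p²) = -3 + p + p²)
h(-25)*(-109/(-111)) = (-3 - 25 + (-25)²)*(-109/(-111)) = (-3 - 25 + 625)*(-109*(-1/111)) = 597*(109/111) = 21691/37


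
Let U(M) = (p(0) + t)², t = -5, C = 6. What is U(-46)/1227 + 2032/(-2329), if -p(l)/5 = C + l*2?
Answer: 359761/2857683 ≈ 0.12589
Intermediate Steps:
p(l) = -30 - 10*l (p(l) = -5*(6 + l*2) = -5*(6 + 2*l) = -30 - 10*l)
U(M) = 1225 (U(M) = ((-30 - 10*0) - 5)² = ((-30 + 0) - 5)² = (-30 - 5)² = (-35)² = 1225)
U(-46)/1227 + 2032/(-2329) = 1225/1227 + 2032/(-2329) = 1225*(1/1227) + 2032*(-1/2329) = 1225/1227 - 2032/2329 = 359761/2857683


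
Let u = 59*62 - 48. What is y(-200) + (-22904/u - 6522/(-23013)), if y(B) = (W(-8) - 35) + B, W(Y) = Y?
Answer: -3448539887/13846155 ≈ -249.06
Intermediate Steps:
u = 3610 (u = 3658 - 48 = 3610)
y(B) = -43 + B (y(B) = (-8 - 35) + B = -43 + B)
y(-200) + (-22904/u - 6522/(-23013)) = (-43 - 200) + (-22904/3610 - 6522/(-23013)) = -243 + (-22904*1/3610 - 6522*(-1/23013)) = -243 + (-11452/1805 + 2174/7671) = -243 - 83924222/13846155 = -3448539887/13846155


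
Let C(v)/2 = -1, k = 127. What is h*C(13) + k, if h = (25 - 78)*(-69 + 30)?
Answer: -4007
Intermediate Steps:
C(v) = -2 (C(v) = 2*(-1) = -2)
h = 2067 (h = -53*(-39) = 2067)
h*C(13) + k = 2067*(-2) + 127 = -4134 + 127 = -4007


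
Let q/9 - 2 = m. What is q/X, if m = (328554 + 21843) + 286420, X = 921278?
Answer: 5731371/921278 ≈ 6.2211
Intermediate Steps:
m = 636817 (m = 350397 + 286420 = 636817)
q = 5731371 (q = 18 + 9*636817 = 18 + 5731353 = 5731371)
q/X = 5731371/921278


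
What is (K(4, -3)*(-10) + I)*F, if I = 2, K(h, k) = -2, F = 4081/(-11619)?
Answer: -89782/11619 ≈ -7.7272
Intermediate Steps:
F = -4081/11619 (F = 4081*(-1/11619) = -4081/11619 ≈ -0.35123)
(K(4, -3)*(-10) + I)*F = (-2*(-10) + 2)*(-4081/11619) = (20 + 2)*(-4081/11619) = 22*(-4081/11619) = -89782/11619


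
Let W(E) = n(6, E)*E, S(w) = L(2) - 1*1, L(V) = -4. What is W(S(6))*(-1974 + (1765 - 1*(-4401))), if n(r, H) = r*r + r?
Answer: -880320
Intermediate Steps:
n(r, H) = r + r² (n(r, H) = r² + r = r + r²)
S(w) = -5 (S(w) = -4 - 1*1 = -4 - 1 = -5)
W(E) = 42*E (W(E) = (6*(1 + 6))*E = (6*7)*E = 42*E)
W(S(6))*(-1974 + (1765 - 1*(-4401))) = (42*(-5))*(-1974 + (1765 - 1*(-4401))) = -210*(-1974 + (1765 + 4401)) = -210*(-1974 + 6166) = -210*4192 = -880320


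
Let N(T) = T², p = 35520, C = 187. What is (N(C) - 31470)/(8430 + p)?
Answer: 3499/43950 ≈ 0.079613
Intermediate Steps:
(N(C) - 31470)/(8430 + p) = (187² - 31470)/(8430 + 35520) = (34969 - 31470)/43950 = 3499*(1/43950) = 3499/43950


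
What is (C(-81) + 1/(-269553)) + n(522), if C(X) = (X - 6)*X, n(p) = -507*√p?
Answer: 1899539990/269553 - 1521*√58 ≈ -4536.6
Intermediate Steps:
C(X) = X*(-6 + X) (C(X) = (-6 + X)*X = X*(-6 + X))
(C(-81) + 1/(-269553)) + n(522) = (-81*(-6 - 81) + 1/(-269553)) - 1521*√58 = (-81*(-87) - 1/269553) - 1521*√58 = (7047 - 1/269553) - 1521*√58 = 1899539990/269553 - 1521*√58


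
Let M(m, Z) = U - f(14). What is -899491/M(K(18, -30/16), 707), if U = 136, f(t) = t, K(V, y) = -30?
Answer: -899491/122 ≈ -7372.9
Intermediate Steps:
M(m, Z) = 122 (M(m, Z) = 136 - 1*14 = 136 - 14 = 122)
-899491/M(K(18, -30/16), 707) = -899491/122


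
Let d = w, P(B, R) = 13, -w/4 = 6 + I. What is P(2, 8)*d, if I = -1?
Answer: -260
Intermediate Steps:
w = -20 (w = -4*(6 - 1) = -4*5 = -20)
d = -20
P(2, 8)*d = 13*(-20) = -260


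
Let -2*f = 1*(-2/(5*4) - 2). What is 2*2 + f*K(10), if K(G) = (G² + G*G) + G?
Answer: 449/2 ≈ 224.50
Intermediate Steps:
K(G) = G + 2*G² (K(G) = (G² + G²) + G = 2*G² + G = G + 2*G²)
f = 21/20 (f = -(-2/(5*4) - 2)/2 = -(-2/20 - 2)/2 = -(-2*1/20 - 2)/2 = -(-⅒ - 2)/2 = -(-21)/(2*10) = -½*(-21/10) = 21/20 ≈ 1.0500)
2*2 + f*K(10) = 2*2 + 21*(10*(1 + 2*10))/20 = 4 + 21*(10*(1 + 20))/20 = 4 + 21*(10*21)/20 = 4 + (21/20)*210 = 4 + 441/2 = 449/2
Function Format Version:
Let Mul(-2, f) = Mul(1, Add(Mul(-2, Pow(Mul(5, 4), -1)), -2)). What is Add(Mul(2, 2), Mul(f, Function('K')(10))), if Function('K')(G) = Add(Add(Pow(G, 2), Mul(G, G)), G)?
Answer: Rational(449, 2) ≈ 224.50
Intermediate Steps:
Function('K')(G) = Add(G, Mul(2, Pow(G, 2))) (Function('K')(G) = Add(Add(Pow(G, 2), Pow(G, 2)), G) = Add(Mul(2, Pow(G, 2)), G) = Add(G, Mul(2, Pow(G, 2))))
f = Rational(21, 20) (f = Mul(Rational(-1, 2), Mul(1, Add(Mul(-2, Pow(Mul(5, 4), -1)), -2))) = Mul(Rational(-1, 2), Mul(1, Add(Mul(-2, Pow(20, -1)), -2))) = Mul(Rational(-1, 2), Mul(1, Add(Mul(-2, Rational(1, 20)), -2))) = Mul(Rational(-1, 2), Mul(1, Add(Rational(-1, 10), -2))) = Mul(Rational(-1, 2), Mul(1, Rational(-21, 10))) = Mul(Rational(-1, 2), Rational(-21, 10)) = Rational(21, 20) ≈ 1.0500)
Add(Mul(2, 2), Mul(f, Function('K')(10))) = Add(Mul(2, 2), Mul(Rational(21, 20), Mul(10, Add(1, Mul(2, 10))))) = Add(4, Mul(Rational(21, 20), Mul(10, Add(1, 20)))) = Add(4, Mul(Rational(21, 20), Mul(10, 21))) = Add(4, Mul(Rational(21, 20), 210)) = Add(4, Rational(441, 2)) = Rational(449, 2)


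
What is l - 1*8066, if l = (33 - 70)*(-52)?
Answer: -6142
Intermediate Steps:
l = 1924 (l = -37*(-52) = 1924)
l - 1*8066 = 1924 - 1*8066 = 1924 - 8066 = -6142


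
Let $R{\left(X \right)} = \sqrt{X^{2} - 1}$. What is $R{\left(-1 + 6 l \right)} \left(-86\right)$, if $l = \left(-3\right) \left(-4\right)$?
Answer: $- 1032 \sqrt{35} \approx -6105.4$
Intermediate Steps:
$l = 12$
$R{\left(X \right)} = \sqrt{-1 + X^{2}}$
$R{\left(-1 + 6 l \right)} \left(-86\right) = \sqrt{-1 + \left(-1 + 6 \cdot 12\right)^{2}} \left(-86\right) = \sqrt{-1 + \left(-1 + 72\right)^{2}} \left(-86\right) = \sqrt{-1 + 71^{2}} \left(-86\right) = \sqrt{-1 + 5041} \left(-86\right) = \sqrt{5040} \left(-86\right) = 12 \sqrt{35} \left(-86\right) = - 1032 \sqrt{35}$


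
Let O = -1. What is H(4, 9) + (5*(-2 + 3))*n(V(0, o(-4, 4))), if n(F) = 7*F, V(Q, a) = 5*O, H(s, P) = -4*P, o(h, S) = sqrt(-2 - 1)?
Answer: -211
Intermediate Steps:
o(h, S) = I*sqrt(3) (o(h, S) = sqrt(-3) = I*sqrt(3))
V(Q, a) = -5 (V(Q, a) = 5*(-1) = -5)
H(4, 9) + (5*(-2 + 3))*n(V(0, o(-4, 4))) = -4*9 + (5*(-2 + 3))*(7*(-5)) = -36 + (5*1)*(-35) = -36 + 5*(-35) = -36 - 175 = -211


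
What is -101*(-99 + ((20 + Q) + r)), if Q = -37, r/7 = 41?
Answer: -17271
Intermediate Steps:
r = 287 (r = 7*41 = 287)
-101*(-99 + ((20 + Q) + r)) = -101*(-99 + ((20 - 37) + 287)) = -101*(-99 + (-17 + 287)) = -101*(-99 + 270) = -101*171 = -17271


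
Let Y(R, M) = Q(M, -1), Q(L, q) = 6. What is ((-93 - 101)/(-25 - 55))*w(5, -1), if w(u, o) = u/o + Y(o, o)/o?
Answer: -1067/40 ≈ -26.675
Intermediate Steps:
Y(R, M) = 6
w(u, o) = 6/o + u/o (w(u, o) = u/o + 6/o = 6/o + u/o)
((-93 - 101)/(-25 - 55))*w(5, -1) = ((-93 - 101)/(-25 - 55))*((6 + 5)/(-1)) = (-194/(-80))*(-1*11) = -194*(-1/80)*(-11) = (97/40)*(-11) = -1067/40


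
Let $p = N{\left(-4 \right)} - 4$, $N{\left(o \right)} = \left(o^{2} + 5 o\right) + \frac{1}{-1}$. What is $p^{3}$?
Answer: $-729$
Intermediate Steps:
$N{\left(o \right)} = -1 + o^{2} + 5 o$ ($N{\left(o \right)} = \left(o^{2} + 5 o\right) - 1 = -1 + o^{2} + 5 o$)
$p = -9$ ($p = \left(-1 + \left(-4\right)^{2} + 5 \left(-4\right)\right) - 4 = \left(-1 + 16 - 20\right) - 4 = -5 - 4 = -9$)
$p^{3} = \left(-9\right)^{3} = -729$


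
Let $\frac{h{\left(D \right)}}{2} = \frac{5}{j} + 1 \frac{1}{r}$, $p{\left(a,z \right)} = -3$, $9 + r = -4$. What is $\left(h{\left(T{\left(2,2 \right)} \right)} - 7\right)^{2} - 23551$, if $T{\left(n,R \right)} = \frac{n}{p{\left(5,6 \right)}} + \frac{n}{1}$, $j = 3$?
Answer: $- \frac{35798870}{1521} \approx -23536.0$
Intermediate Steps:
$r = -13$ ($r = -9 - 4 = -13$)
$T{\left(n,R \right)} = \frac{2 n}{3}$ ($T{\left(n,R \right)} = \frac{n}{-3} + \frac{n}{1} = n \left(- \frac{1}{3}\right) + n 1 = - \frac{n}{3} + n = \frac{2 n}{3}$)
$h{\left(D \right)} = \frac{124}{39}$ ($h{\left(D \right)} = 2 \left(\frac{5}{3} + 1 \frac{1}{-13}\right) = 2 \left(5 \cdot \frac{1}{3} + 1 \left(- \frac{1}{13}\right)\right) = 2 \left(\frac{5}{3} - \frac{1}{13}\right) = 2 \cdot \frac{62}{39} = \frac{124}{39}$)
$\left(h{\left(T{\left(2,2 \right)} \right)} - 7\right)^{2} - 23551 = \left(\frac{124}{39} - 7\right)^{2} - 23551 = \left(- \frac{149}{39}\right)^{2} - 23551 = \frac{22201}{1521} - 23551 = - \frac{35798870}{1521}$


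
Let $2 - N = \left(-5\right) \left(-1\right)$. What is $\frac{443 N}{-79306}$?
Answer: $\frac{1329}{79306} \approx 0.016758$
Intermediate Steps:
$N = -3$ ($N = 2 - \left(-5\right) \left(-1\right) = 2 - 5 = -3$)
$\frac{443 N}{-79306} = \frac{443 \left(-3\right)}{-79306} = \left(-1329\right) \left(- \frac{1}{79306}\right) = \frac{1329}{79306}$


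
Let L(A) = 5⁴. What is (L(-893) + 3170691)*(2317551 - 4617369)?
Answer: -7293449620488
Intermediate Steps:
L(A) = 625
(L(-893) + 3170691)*(2317551 - 4617369) = (625 + 3170691)*(2317551 - 4617369) = 3171316*(-2299818) = -7293449620488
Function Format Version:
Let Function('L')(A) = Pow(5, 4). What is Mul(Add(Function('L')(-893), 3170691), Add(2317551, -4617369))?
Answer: -7293449620488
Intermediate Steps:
Function('L')(A) = 625
Mul(Add(Function('L')(-893), 3170691), Add(2317551, -4617369)) = Mul(Add(625, 3170691), Add(2317551, -4617369)) = Mul(3171316, -2299818) = -7293449620488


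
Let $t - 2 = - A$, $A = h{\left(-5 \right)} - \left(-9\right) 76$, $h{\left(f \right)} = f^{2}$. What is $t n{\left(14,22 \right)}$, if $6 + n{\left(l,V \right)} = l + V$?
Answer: $-21210$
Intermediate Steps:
$n{\left(l,V \right)} = -6 + V + l$ ($n{\left(l,V \right)} = -6 + \left(l + V\right) = -6 + \left(V + l\right) = -6 + V + l$)
$A = 709$ ($A = \left(-5\right)^{2} - \left(-9\right) 76 = 25 - -684 = 25 + 684 = 709$)
$t = -707$ ($t = 2 - 709 = -707$)
$t n{\left(14,22 \right)} = - 707 \left(-6 + 22 + 14\right) = \left(-707\right) 30 = -21210$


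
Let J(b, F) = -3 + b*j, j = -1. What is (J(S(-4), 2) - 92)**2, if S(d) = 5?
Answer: 10000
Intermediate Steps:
J(b, F) = -3 - b (J(b, F) = -3 + b*(-1) = -3 - b)
(J(S(-4), 2) - 92)**2 = ((-3 - 1*5) - 92)**2 = ((-3 - 5) - 92)**2 = (-8 - 92)**2 = (-100)**2 = 10000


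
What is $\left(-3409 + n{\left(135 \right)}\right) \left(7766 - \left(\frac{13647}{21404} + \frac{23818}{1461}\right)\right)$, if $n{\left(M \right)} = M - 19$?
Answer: $- \frac{797968789949345}{31271244} \approx -2.5518 \cdot 10^{7}$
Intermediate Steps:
$n{\left(M \right)} = -19 + M$
$\left(-3409 + n{\left(135 \right)}\right) \left(7766 - \left(\frac{13647}{21404} + \frac{23818}{1461}\right)\right) = \left(-3409 + \left(-19 + 135\right)\right) \left(7766 - \left(\frac{13647}{21404} + \frac{23818}{1461}\right)\right) = \left(-3409 + 116\right) \left(7766 - \frac{529738739}{31271244}\right) = - 3293 \left(7766 - \frac{529738739}{31271244}\right) = \left(-3293\right) \frac{242322742165}{31271244} = - \frac{797968789949345}{31271244}$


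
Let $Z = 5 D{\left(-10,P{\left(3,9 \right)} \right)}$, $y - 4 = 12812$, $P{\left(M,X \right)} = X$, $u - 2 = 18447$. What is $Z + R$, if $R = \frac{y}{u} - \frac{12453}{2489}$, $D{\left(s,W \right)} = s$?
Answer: $- \frac{131253917}{2416819} \approx -54.309$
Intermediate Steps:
$u = 18449$ ($u = 2 + 18447 = 18449$)
$y = 12816$ ($y = 4 + 12812 = 12816$)
$Z = -50$ ($Z = 5 \left(-10\right) = -50$)
$R = - \frac{10412967}{2416819}$ ($R = \frac{12816}{18449} - \frac{12453}{2489} = - \frac{10412967}{2416819} \approx -4.3085$)
$Z + R = -50 - \frac{10412967}{2416819} = - \frac{131253917}{2416819}$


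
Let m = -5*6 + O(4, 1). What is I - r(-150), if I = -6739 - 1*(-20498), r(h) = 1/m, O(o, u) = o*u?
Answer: 357735/26 ≈ 13759.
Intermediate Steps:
m = -26 (m = -5*6 + 4*1 = -30 + 4 = -26)
r(h) = -1/26 (r(h) = 1/(-26) = -1/26)
I = 13759 (I = -6739 + 20498 = 13759)
I - r(-150) = 13759 - 1*(-1/26) = 13759 + 1/26 = 357735/26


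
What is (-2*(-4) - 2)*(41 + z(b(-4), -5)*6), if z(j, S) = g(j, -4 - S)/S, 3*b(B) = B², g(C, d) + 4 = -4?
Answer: 1518/5 ≈ 303.60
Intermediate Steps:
g(C, d) = -8 (g(C, d) = -4 - 4 = -8)
b(B) = B²/3
z(j, S) = -8/S
(-2*(-4) - 2)*(41 + z(b(-4), -5)*6) = (-2*(-4) - 2)*(41 - 8/(-5)*6) = (8 - 2)*(41 - 8*(-⅕)*6) = 6*(41 + (8/5)*6) = 6*(41 + 48/5) = 6*(253/5) = 1518/5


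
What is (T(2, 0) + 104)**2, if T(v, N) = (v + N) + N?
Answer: 11236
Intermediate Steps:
T(v, N) = v + 2*N (T(v, N) = (N + v) + N = v + 2*N)
(T(2, 0) + 104)**2 = ((2 + 2*0) + 104)**2 = ((2 + 0) + 104)**2 = (2 + 104)**2 = 106**2 = 11236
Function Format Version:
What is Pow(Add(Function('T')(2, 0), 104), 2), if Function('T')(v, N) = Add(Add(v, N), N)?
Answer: 11236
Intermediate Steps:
Function('T')(v, N) = Add(v, Mul(2, N)) (Function('T')(v, N) = Add(Add(N, v), N) = Add(v, Mul(2, N)))
Pow(Add(Function('T')(2, 0), 104), 2) = Pow(Add(Add(2, Mul(2, 0)), 104), 2) = Pow(Add(Add(2, 0), 104), 2) = Pow(Add(2, 104), 2) = Pow(106, 2) = 11236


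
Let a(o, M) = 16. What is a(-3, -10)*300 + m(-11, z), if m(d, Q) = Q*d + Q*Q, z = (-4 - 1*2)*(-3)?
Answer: 4926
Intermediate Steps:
z = 18 (z = (-4 - 2)*(-3) = -6*(-3) = 18)
m(d, Q) = Q**2 + Q*d (m(d, Q) = Q*d + Q**2 = Q**2 + Q*d)
a(-3, -10)*300 + m(-11, z) = 16*300 + 18*(18 - 11) = 4800 + 18*7 = 4800 + 126 = 4926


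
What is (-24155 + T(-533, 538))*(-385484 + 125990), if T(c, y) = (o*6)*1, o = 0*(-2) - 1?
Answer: 6269634534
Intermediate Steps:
o = -1 (o = 0 - 1 = -1)
T(c, y) = -6 (T(c, y) = -1*6*1 = -6*1 = -6)
(-24155 + T(-533, 538))*(-385484 + 125990) = (-24155 - 6)*(-385484 + 125990) = -24161*(-259494) = 6269634534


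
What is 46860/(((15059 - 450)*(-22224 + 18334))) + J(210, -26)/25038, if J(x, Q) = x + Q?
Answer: 464162858/71144237619 ≈ 0.0065242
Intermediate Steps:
J(x, Q) = Q + x
46860/(((15059 - 450)*(-22224 + 18334))) + J(210, -26)/25038 = 46860/(((15059 - 450)*(-22224 + 18334))) + (-26 + 210)/25038 = 46860/((14609*(-3890))) + 184*(1/25038) = 46860/(-56829010) + 92/12519 = 46860*(-1/56829010) + 92/12519 = -4686/5682901 + 92/12519 = 464162858/71144237619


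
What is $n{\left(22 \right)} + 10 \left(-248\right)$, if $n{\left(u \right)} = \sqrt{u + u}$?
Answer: $-2480 + 2 \sqrt{11} \approx -2473.4$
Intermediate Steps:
$n{\left(u \right)} = \sqrt{2} \sqrt{u}$ ($n{\left(u \right)} = \sqrt{2 u} = \sqrt{2} \sqrt{u}$)
$n{\left(22 \right)} + 10 \left(-248\right) = \sqrt{2} \sqrt{22} + 10 \left(-248\right) = 2 \sqrt{11} - 2480 = -2480 + 2 \sqrt{11}$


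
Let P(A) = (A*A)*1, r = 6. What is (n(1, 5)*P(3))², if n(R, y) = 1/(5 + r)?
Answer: 81/121 ≈ 0.66942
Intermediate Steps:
n(R, y) = 1/11 (n(R, y) = 1/(5 + 6) = 1/11)
P(A) = A² (P(A) = A²*1 = A²)
(n(1, 5)*P(3))² = ((1/11)*3²)² = ((1/11)*9)² = (9/11)² = 81/121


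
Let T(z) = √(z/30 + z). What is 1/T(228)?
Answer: √5890/1178 ≈ 0.065150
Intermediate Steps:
T(z) = √930*√z/30 (T(z) = √(z*(1/30) + z) = √(z/30 + z) = √(31*z/30) = √930*√z/30)
1/T(228) = 1/(√930*√228/30) = 1/(√930*(2*√57)/30) = 1/(√5890/5) = √5890/1178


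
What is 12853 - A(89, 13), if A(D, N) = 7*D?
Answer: 12230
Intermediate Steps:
12853 - A(89, 13) = 12853 - 7*89 = 12853 - 1*623 = 12853 - 623 = 12230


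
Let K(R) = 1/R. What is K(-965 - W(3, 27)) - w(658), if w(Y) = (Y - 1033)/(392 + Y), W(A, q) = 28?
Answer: 4951/13902 ≈ 0.35614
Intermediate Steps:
w(Y) = (-1033 + Y)/(392 + Y)
K(-965 - W(3, 27)) - w(658) = 1/(-965 - 1*28) - (-1033 + 658)/(392 + 658) = 1/(-965 - 28) - (-375)/1050 = 1/(-993) - (-375)/1050 = -1/993 - 1*(-5/14) = -1/993 + 5/14 = 4951/13902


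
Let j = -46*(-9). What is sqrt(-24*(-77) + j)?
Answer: sqrt(2262) ≈ 47.560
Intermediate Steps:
j = 414
sqrt(-24*(-77) + j) = sqrt(-24*(-77) + 414) = sqrt(1848 + 414) = sqrt(2262)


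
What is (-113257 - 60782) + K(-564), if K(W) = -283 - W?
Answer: -173758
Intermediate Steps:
(-113257 - 60782) + K(-564) = (-113257 - 60782) + (-283 - 1*(-564)) = -174039 + (-283 + 564) = -174039 + 281 = -173758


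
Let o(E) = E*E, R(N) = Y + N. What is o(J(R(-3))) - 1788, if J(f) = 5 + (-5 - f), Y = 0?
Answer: -1779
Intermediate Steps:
R(N) = N (R(N) = 0 + N = N)
J(f) = -f
o(E) = E²
o(J(R(-3))) - 1788 = (-1*(-3))² - 1788 = 3² - 1788 = 9 - 1788 = -1779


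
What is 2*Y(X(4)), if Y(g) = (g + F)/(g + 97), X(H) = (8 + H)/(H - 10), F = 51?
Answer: 98/95 ≈ 1.0316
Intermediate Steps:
X(H) = (8 + H)/(-10 + H)
Y(g) = (51 + g)/(97 + g) (Y(g) = (g + 51)/(g + 97) = (51 + g)/(97 + g))
2*Y(X(4)) = 2*((51 + (8 + 4)/(-10 + 4))/(97 + (8 + 4)/(-10 + 4))) = 2*((51 + 12/(-6))/(97 + 12/(-6))) = 2*((51 - ⅙*12)/(97 - ⅙*12)) = 2*((51 - 2)/(97 - 2)) = 2*(49/95) = 98/95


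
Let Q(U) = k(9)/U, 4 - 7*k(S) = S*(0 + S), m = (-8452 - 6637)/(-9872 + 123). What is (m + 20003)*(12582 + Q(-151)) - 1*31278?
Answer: 370479326483526/1472099 ≈ 2.5167e+8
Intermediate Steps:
m = 15089/9749 (m = -15089/(-9749) = -15089*(-1/9749) = 15089/9749 ≈ 1.5477)
k(S) = 4/7 - S**2/7 (k(S) = 4/7 - S*(0 + S)/7 = 4/7 - S*S/7 = 4/7 - S**2/7)
Q(U) = -11/U (Q(U) = (4/7 - 1/7*9**2)/U = (4/7 - 1/7*81)/U = (4/7 - 81/7)/U = -11/U)
(m + 20003)*(12582 + Q(-151)) - 1*31278 = (15089/9749 + 20003)*(12582 - 11/(-151)) - 1*31278 = 195024336*(12582 - 11*(-1/151))/9749 - 31278 = 195024336*(12582 + 11/151)/9749 - 31278 = (195024336/9749)*(1899893/151) - 31278 = 370525370796048/1472099 - 31278 = 370479326483526/1472099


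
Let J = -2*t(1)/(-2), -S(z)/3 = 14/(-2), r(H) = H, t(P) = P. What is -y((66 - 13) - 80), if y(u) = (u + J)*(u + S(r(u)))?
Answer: -156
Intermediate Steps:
S(z) = 21 (S(z) = -42/(-2) = -42*(-1)/2 = -3*(-7) = 21)
J = 1 (J = -2*1/(-2) = -2*(-½) = 1)
y(u) = (1 + u)*(21 + u) (y(u) = (u + 1)*(u + 21) = (1 + u)*(21 + u))
-y((66 - 13) - 80) = -(21 + ((66 - 13) - 80)² + 22*((66 - 13) - 80)) = -(21 + (53 - 80)² + 22*(53 - 80)) = -(21 + (-27)² + 22*(-27)) = -(21 + 729 - 594) = -1*156 = -156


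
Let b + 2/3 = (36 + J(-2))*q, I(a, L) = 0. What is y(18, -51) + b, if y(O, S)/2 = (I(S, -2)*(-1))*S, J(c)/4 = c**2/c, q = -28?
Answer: -2354/3 ≈ -784.67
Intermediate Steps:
J(c) = 4*c (J(c) = 4*(c**2/c) = 4*c)
y(O, S) = 0 (y(O, S) = 2*((0*(-1))*S) = 2*(0*S) = 2*0 = 0)
b = -2354/3 (b = -2/3 + (36 + 4*(-2))*(-28) = -2/3 + (36 - 8)*(-28) = -2/3 + 28*(-28) = -2/3 - 784 = -2354/3 ≈ -784.67)
y(18, -51) + b = 0 - 2354/3 = -2354/3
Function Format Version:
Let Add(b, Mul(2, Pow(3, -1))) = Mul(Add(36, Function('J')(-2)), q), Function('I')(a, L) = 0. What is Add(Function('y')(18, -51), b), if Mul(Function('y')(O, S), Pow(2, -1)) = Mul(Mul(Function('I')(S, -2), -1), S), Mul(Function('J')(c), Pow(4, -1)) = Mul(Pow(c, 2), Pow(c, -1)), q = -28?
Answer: Rational(-2354, 3) ≈ -784.67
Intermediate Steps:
Function('J')(c) = Mul(4, c) (Function('J')(c) = Mul(4, Mul(Pow(c, 2), Pow(c, -1))) = Mul(4, c))
Function('y')(O, S) = 0 (Function('y')(O, S) = Mul(2, Mul(Mul(0, -1), S)) = Mul(2, Mul(0, S)) = Mul(2, 0) = 0)
b = Rational(-2354, 3) (b = Add(Rational(-2, 3), Mul(Add(36, Mul(4, -2)), -28)) = Add(Rational(-2, 3), Mul(Add(36, -8), -28)) = Add(Rational(-2, 3), Mul(28, -28)) = Add(Rational(-2, 3), -784) = Rational(-2354, 3) ≈ -784.67)
Add(Function('y')(18, -51), b) = Add(0, Rational(-2354, 3)) = Rational(-2354, 3)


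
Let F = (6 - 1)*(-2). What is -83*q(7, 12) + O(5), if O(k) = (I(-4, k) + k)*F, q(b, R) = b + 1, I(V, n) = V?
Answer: -674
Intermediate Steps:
F = -10 (F = 5*(-2) = -10)
q(b, R) = 1 + b
O(k) = 40 - 10*k (O(k) = (-4 + k)*(-10) = 40 - 10*k)
-83*q(7, 12) + O(5) = -83*(1 + 7) + (40 - 10*5) = -83*8 + (40 - 50) = -664 - 10 = -674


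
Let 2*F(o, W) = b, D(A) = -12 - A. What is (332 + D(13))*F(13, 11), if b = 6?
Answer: 921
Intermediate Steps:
F(o, W) = 3 (F(o, W) = (1/2)*6 = 3)
(332 + D(13))*F(13, 11) = (332 + (-12 - 1*13))*3 = (332 + (-12 - 13))*3 = (332 - 25)*3 = 307*3 = 921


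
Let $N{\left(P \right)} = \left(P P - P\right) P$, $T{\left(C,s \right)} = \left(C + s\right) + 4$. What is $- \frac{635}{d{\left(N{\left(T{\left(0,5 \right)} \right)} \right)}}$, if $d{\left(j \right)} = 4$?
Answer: $- \frac{635}{4} \approx -158.75$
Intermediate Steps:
$T{\left(C,s \right)} = 4 + C + s$
$N{\left(P \right)} = P \left(P^{2} - P\right)$ ($N{\left(P \right)} = \left(P^{2} - P\right) P = P \left(P^{2} - P\right)$)
$- \frac{635}{d{\left(N{\left(T{\left(0,5 \right)} \right)} \right)}} = - \frac{635}{4}$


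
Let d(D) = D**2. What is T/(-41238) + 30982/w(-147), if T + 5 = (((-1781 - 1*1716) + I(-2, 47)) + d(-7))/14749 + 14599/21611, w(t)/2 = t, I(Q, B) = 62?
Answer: -692574826138078/6572113235541 ≈ -105.38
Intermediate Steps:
w(t) = 2*t
T = -1451557390/318740639 (T = -5 + ((((-1781 - 1*1716) + 62) + (-7)**2)/14749 + 14599/21611) = -5 + ((((-1781 - 1716) + 62) + 49)*(1/14749) + 14599*(1/21611)) = -5 + (((-3497 + 62) + 49)*(1/14749) + 14599/21611) = -5 + ((-3435 + 49)*(1/14749) + 14599/21611) = -5 + (-3386*1/14749 + 14599/21611) = -5 + (-3386/14749 + 14599/21611) = -5 + 142145805/318740639 = -1451557390/318740639 ≈ -4.5540)
T/(-41238) + 30982/w(-147) = -1451557390/318740639/(-41238) + 30982/((2*(-147))) = -1451557390/318740639*(-1/41238) + 30982/(-294) = 725778695/6572113235541 + 30982*(-1/294) = 725778695/6572113235541 - 2213/21 = -692574826138078/6572113235541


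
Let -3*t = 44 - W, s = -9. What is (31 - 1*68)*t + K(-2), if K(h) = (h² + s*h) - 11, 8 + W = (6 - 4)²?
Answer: 603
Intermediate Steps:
W = -4 (W = -8 + (6 - 4)² = -8 + 2² = -8 + 4 = -4)
K(h) = -11 + h² - 9*h (K(h) = (h² - 9*h) - 11 = -11 + h² - 9*h)
t = -16 (t = -(44 - 1*(-4))/3 = -(44 + 4)/3 = -⅓*48 = -16)
(31 - 1*68)*t + K(-2) = (31 - 1*68)*(-16) + (-11 + (-2)² - 9*(-2)) = (31 - 68)*(-16) + (-11 + 4 + 18) = -37*(-16) + 11 = 592 + 11 = 603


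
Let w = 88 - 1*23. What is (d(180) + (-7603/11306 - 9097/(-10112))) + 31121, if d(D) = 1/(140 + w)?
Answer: 364692379869081/11718442880 ≈ 31121.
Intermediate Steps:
w = 65 (w = 88 - 23 = 65)
d(D) = 1/205 (d(D) = 1/(140 + 65) = 1/205)
(d(180) + (-7603/11306 - 9097/(-10112))) + 31121 = (1/205 + (-7603/11306 - 9097/(-10112))) + 31121 = (1/205 + (-7603*1/11306 - 9097*(-1/10112))) + 31121 = (1/205 + (-7603/11306 + 9097/10112)) + 31121 = (1/205 + 12984573/57163136) + 31121 = 2719000601/11718442880 + 31121 = 364692379869081/11718442880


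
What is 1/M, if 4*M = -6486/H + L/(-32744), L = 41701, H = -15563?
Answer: -2038379488/436615079 ≈ -4.6686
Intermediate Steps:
M = -436615079/2038379488 (M = (-6486/(-15563) + 41701/(-32744))/4 = (-6486*(-1/15563) + 41701*(-1/32744))/4 = (6486/15563 - 41701/32744)/4 = (¼)*(-436615079/509594872) = -436615079/2038379488 ≈ -0.21420)
1/M = 1/(-436615079/2038379488) = -2038379488/436615079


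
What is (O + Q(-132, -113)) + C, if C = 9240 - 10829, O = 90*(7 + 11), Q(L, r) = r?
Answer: -82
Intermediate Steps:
O = 1620 (O = 90*18 = 1620)
C = -1589
(O + Q(-132, -113)) + C = (1620 - 113) - 1589 = 1507 - 1589 = -82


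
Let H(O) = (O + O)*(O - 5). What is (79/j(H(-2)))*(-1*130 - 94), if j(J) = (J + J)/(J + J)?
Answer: -17696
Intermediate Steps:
H(O) = 2*O*(-5 + O) (H(O) = (2*O)*(-5 + O) = 2*O*(-5 + O))
j(J) = 1 (j(J) = (2*J)/((2*J)) = (2*J)*(1/(2*J)) = 1)
(79/j(H(-2)))*(-1*130 - 94) = (79/1)*(-1*130 - 94) = (79*1)*(-130 - 94) = 79*(-224) = -17696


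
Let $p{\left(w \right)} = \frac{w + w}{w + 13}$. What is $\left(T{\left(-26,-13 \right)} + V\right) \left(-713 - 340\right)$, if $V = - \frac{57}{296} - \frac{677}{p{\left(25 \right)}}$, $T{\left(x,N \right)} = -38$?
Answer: $\frac{4306846869}{7400} \approx 5.8201 \cdot 10^{5}$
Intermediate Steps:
$p{\left(w \right)} = \frac{2 w}{13 + w}$
$V = - \frac{3808873}{7400}$ ($V = - \frac{57}{296} - \frac{677}{2 \cdot 25 \frac{1}{13 + 25}} = \left(-57\right) \frac{1}{296} - \frac{677}{2 \cdot 25 \cdot \frac{1}{38}} = - \frac{57}{296} - \frac{677}{2 \cdot 25 \cdot \frac{1}{38}} = - \frac{57}{296} - \frac{677}{\frac{25}{19}} = - \frac{57}{296} - \frac{12863}{25} = - \frac{3808873}{7400} \approx -514.71$)
$\left(T{\left(-26,-13 \right)} + V\right) \left(-713 - 340\right) = \left(-38 - \frac{3808873}{7400}\right) \left(-713 - 340\right) = - \frac{4090073 \left(-713 - 340\right)}{7400} = \left(- \frac{4090073}{7400}\right) \left(-1053\right) = \frac{4306846869}{7400}$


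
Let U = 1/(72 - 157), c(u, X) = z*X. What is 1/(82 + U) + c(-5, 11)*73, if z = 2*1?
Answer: 11192299/6969 ≈ 1606.0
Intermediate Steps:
z = 2
c(u, X) = 2*X
U = -1/85 (U = 1/(-85) = -1/85 ≈ -0.011765)
1/(82 + U) + c(-5, 11)*73 = 1/(82 - 1/85) + (2*11)*73 = 1/(6969/85) + 22*73 = 85/6969 + 1606 = 11192299/6969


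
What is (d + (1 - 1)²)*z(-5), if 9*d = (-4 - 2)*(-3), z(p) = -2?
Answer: -4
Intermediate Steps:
d = 2 (d = ((-4 - 2)*(-3))/9 = (-6*(-3))/9 = (⅑)*18 = 2)
(d + (1 - 1)²)*z(-5) = (2 + (1 - 1)²)*(-2) = (2 + 0²)*(-2) = (2 + 0)*(-2) = 2*(-2) = -4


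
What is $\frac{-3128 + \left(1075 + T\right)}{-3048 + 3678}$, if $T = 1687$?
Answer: $- \frac{61}{105} \approx -0.58095$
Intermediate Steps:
$\frac{-3128 + \left(1075 + T\right)}{-3048 + 3678} = \frac{-3128 + \left(1075 + 1687\right)}{-3048 + 3678} = \frac{-3128 + 2762}{630} = \left(-366\right) \frac{1}{630} = - \frac{61}{105}$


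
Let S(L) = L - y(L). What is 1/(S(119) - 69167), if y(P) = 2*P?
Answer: -1/69286 ≈ -1.4433e-5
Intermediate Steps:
S(L) = -L (S(L) = L - 2*L = -L)
1/(S(119) - 69167) = 1/(-1*119 - 69167) = 1/(-119 - 69167) = 1/(-69286) = -1/69286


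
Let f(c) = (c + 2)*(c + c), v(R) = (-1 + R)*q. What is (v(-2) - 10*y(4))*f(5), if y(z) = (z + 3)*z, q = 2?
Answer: -20020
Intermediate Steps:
v(R) = -2 + 2*R (v(R) = (-1 + R)*2 = -2 + 2*R)
y(z) = z*(3 + z) (y(z) = (3 + z)*z = z*(3 + z))
f(c) = 2*c*(2 + c) (f(c) = (2 + c)*(2*c) = 2*c*(2 + c))
(v(-2) - 10*y(4))*f(5) = ((-2 + 2*(-2)) - 40*(3 + 4))*(2*5*(2 + 5)) = ((-2 - 4) - 40*7)*(2*5*7) = (-6 - 10*28)*70 = (-6 - 280)*70 = -286*70 = -20020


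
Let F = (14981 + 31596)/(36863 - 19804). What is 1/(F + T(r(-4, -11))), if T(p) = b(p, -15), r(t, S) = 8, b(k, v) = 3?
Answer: 17059/97754 ≈ 0.17451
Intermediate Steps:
T(p) = 3
F = 46577/17059 ≈ 2.7303
1/(F + T(r(-4, -11))) = 1/(46577/17059 + 3) = 1/(97754/17059) = 17059/97754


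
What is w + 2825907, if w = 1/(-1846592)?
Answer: 5218297258943/1846592 ≈ 2.8259e+6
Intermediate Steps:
w = -1/1846592 ≈ -5.4154e-7
w + 2825907 = -1/1846592 + 2825907 = 5218297258943/1846592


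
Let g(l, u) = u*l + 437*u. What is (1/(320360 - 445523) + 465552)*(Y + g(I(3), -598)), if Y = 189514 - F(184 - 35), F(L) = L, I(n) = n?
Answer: -477521707370125/13907 ≈ -3.4337e+10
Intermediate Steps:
g(l, u) = 437*u + l*u (g(l, u) = l*u + 437*u = 437*u + l*u)
Y = 189365 (Y = 189514 - (184 - 35) = 189514 - 1*149 = 189514 - 149 = 189365)
(1/(320360 - 445523) + 465552)*(Y + g(I(3), -598)) = (1/(320360 - 445523) + 465552)*(189365 - 598*(437 + 3)) = (1/(-125163) + 465552)*(189365 - 598*440) = (-1/125163 + 465552)*(189365 - 263120) = (58269884975/125163)*(-73755) = -477521707370125/13907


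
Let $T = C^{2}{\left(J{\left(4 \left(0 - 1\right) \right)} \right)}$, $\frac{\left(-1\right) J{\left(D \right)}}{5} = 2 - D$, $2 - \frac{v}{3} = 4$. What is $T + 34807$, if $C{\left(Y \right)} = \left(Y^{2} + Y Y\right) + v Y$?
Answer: $3955207$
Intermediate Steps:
$v = -6$ ($v = 6 - 12 = -6$)
$J{\left(D \right)} = -10 + 5 D$ ($J{\left(D \right)} = - 5 \left(2 - D\right) = -10 + 5 D$)
$C{\left(Y \right)} = - 6 Y + 2 Y^{2}$ ($C{\left(Y \right)} = \left(Y^{2} + Y Y\right) - 6 Y = \left(Y^{2} + Y^{2}\right) - 6 Y = 2 Y^{2} - 6 Y = - 6 Y + 2 Y^{2}$)
$T = 3920400$ ($T = \left(2 \left(-10 + 5 \cdot 4 \left(0 - 1\right)\right) \left(-3 + \left(-10 + 5 \cdot 4 \left(0 - 1\right)\right)\right)\right)^{2} = \left(2 \left(-10 + 5 \cdot 4 \left(-1\right)\right) \left(-3 + \left(-10 + 5 \cdot 4 \left(-1\right)\right)\right)\right)^{2} = \left(2 \left(-10 + 5 \left(-4\right)\right) \left(-3 + \left(-10 + 5 \left(-4\right)\right)\right)\right)^{2} = \left(2 \left(-10 - 20\right) \left(-3 - 30\right)\right)^{2} = \left(2 \left(-30\right) \left(-3 - 30\right)\right)^{2} = \left(2 \left(-30\right) \left(-33\right)\right)^{2} = 1980^{2} = 3920400$)
$T + 34807 = 3920400 + 34807 = 3955207$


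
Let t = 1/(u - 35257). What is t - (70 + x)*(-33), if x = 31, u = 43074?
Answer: 26054062/7817 ≈ 3333.0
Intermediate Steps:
t = 1/7817 (t = 1/(43074 - 35257) = 1/7817 ≈ 0.00012793)
t - (70 + x)*(-33) = 1/7817 - (70 + 31)*(-33) = 1/7817 - 101*(-33) = 1/7817 - 1*(-3333) = 1/7817 + 3333 = 26054062/7817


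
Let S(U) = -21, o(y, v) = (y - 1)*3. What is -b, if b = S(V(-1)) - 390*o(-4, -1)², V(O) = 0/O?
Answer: 87771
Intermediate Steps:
o(y, v) = -3 + 3*y (o(y, v) = (-1 + y)*3 = -3 + 3*y)
V(O) = 0
b = -87771 (b = -21 - 390*(-3 + 3*(-4))² = -21 - 390*(-3 - 12)² = -21 - 390*(-15)² = -21 - 390*225 = -21 - 87750 = -87771)
-b = -1*(-87771) = 87771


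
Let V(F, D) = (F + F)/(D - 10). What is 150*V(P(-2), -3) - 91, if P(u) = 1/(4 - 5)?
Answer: -883/13 ≈ -67.923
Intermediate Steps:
P(u) = -1 (P(u) = 1/(-1) = -1)
V(F, D) = 2*F/(-10 + D) (V(F, D) = (2*F)/(-10 + D) = 2*F/(-10 + D))
150*V(P(-2), -3) - 91 = 150*(2*(-1)/(-10 - 3)) - 91 = 150*(2*(-1)/(-13)) - 91 = 150*(2*(-1)*(-1/13)) - 91 = 150*(2/13) - 91 = 300/13 - 91 = -883/13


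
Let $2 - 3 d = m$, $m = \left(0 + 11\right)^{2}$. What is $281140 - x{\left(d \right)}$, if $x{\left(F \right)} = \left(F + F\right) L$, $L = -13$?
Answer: $\frac{840326}{3} \approx 2.8011 \cdot 10^{5}$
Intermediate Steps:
$m = 121$ ($m = 11^{2} = 121$)
$d = - \frac{119}{3}$ ($d = \frac{2}{3} - \frac{121}{3} = - \frac{119}{3} \approx -39.667$)
$x{\left(F \right)} = - 26 F$ ($x{\left(F \right)} = \left(F + F\right) \left(-13\right) = 2 F \left(-13\right) = - 26 F$)
$281140 - x{\left(d \right)} = 281140 - \left(-26\right) \left(- \frac{119}{3}\right) = 281140 - \frac{3094}{3} = \frac{840326}{3}$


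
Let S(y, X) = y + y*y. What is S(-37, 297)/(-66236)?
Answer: -333/16559 ≈ -0.020110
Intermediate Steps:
S(y, X) = y + y²
S(-37, 297)/(-66236) = -37*(1 - 37)/(-66236) = -37*(-36)*(-1/66236) = 1332*(-1/66236) = -333/16559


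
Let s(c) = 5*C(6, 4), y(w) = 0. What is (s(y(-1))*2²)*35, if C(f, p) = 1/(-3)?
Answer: -700/3 ≈ -233.33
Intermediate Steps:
C(f, p) = -⅓
s(c) = -5/3 (s(c) = 5*(-⅓) = -5/3)
(s(y(-1))*2²)*35 = -5/3*2²*35 = -5/3*4*35 = -20/3*35 = -700/3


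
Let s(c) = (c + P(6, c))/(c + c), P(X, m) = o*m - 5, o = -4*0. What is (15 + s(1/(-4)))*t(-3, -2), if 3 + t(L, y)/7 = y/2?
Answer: -714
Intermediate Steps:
o = 0
P(X, m) = -5 (P(X, m) = 0*m - 5 = 0 - 5 = -5)
t(L, y) = -21 + 7*y/2 (t(L, y) = -21 + 7*(y/2) = -21 + 7*y/2)
s(c) = (-5 + c)/(2*c) (s(c) = (c - 5)/(c + c) = (-5 + c)/((2*c)) = (-5 + c)*(1/(2*c)) = (-5 + c)/(2*c))
(15 + s(1/(-4)))*t(-3, -2) = (15 + (-5 + 1/(-4))/(2*(1/(-4))))*(-21 + (7/2)*(-2)) = (15 + (-5 - 1/4)/(2*(-1/4)))*(-21 - 7) = (15 + (1/2)*(-4)*(-21/4))*(-28) = (15 + 21/2)*(-28) = (51/2)*(-28) = -714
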